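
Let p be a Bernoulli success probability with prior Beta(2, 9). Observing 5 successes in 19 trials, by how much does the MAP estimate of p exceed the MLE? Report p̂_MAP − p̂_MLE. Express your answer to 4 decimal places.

Posterior is Beta(7, 23); MAP = (7−1)/(30−2) = 6/28 ≈ 0.21429.
MLE ignores the prior: p̂_MLE = k/n = 5/19 ≈ 0.26316.
Difference = 6/28 − 5/19 = -13/266 ≈ -0.0489.

MAP − MLE = -0.0489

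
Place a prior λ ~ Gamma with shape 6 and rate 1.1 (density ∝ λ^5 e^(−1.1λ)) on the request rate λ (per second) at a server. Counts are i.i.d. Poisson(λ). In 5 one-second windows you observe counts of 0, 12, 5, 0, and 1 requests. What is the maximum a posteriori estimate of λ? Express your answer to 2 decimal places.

Σxᵢ = 0+12+5+0+1 = 18, with n = 5.
Posterior ∝ λ^5e^(−1.1λ) · λ^18e^(−5λ) = λ^23e^(−6.1λ), i.e. Gamma(shape=24, rate=6.1).
The mode of a Gamma(a, b) with a ≥ 1 (shape–rate) is (a−1)/b = 23/6.1 ≈ 3.77.

λ̂_MAP = 3.77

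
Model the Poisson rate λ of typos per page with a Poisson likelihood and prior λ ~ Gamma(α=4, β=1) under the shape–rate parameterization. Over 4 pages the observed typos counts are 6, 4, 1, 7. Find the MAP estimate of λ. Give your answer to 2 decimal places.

λ̂_MAP = 4.20

Σxᵢ = 6+4+1+7 = 18, with n = 4.
Posterior ∝ λ^3e^(−1λ) · λ^18e^(−4λ) = λ^21e^(−5λ), i.e. Gamma(shape=22, rate=5).
The mode of a Gamma(a, b) with a ≥ 1 (shape–rate) is (a−1)/b = 21/5 ≈ 4.20.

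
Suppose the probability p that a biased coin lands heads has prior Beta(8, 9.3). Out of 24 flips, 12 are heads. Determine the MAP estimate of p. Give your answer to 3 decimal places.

p̂_MAP = 0.483

Prior: Beta(8, 9.3).
Data: 12 successes in 24 trials. The binomial likelihood contributes p^12(1−p)^12, so the posterior is Beta(8+12, 9.3+12) = Beta(20, 21.3).
For Beta(a, b) with a, b > 1 the mode is (a−1)/(a+b−2) = 19/39.3 ≈ 0.483.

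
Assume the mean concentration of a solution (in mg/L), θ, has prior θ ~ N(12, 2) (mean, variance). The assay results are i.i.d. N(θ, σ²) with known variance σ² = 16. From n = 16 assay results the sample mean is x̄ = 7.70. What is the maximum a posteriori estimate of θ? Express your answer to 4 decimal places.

θ̂_MAP = 9.1333

n = 16, x̄ = 7.70.
For a Normal prior and Normal likelihood with known variance, the posterior is Normal; its mode equals its mean, the precision-weighted average.
Prior precision 1/σ₀² = 1/2 = 0.5; data precision n/σ² = 16/16 = 1.
θ̂ = (0.5·12 + 1·7.7) / (0.5 + 1) = 13.7/1.5 = 137/15 ≈ 9.1333.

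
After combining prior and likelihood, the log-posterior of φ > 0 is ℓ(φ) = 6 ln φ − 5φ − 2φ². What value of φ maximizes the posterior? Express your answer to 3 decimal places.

ℓ'(φ) = 6/φ − 5 − 4φ. Setting this to zero and multiplying by φ: 4φ² + 5φ − 6 = 0.
φ = (−5 + √(5² + 4·4·6)) / (2·4) = (−5 + √121) / 8 = (−5 + 11)/8 = 3/4.
ℓ''(φ) = −6/φ² − 4 < 0, confirming a maximum.

φ̂_MAP = 0.750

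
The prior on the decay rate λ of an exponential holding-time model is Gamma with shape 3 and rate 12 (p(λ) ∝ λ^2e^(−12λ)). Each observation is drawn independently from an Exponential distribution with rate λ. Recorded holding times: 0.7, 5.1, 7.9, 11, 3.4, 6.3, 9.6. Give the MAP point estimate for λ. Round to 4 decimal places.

λ̂_MAP = 0.1607

The Exponential(rate=λ) likelihood is ∝ λ^n e^(−λΣtᵢ). Here n = 7 and Σtᵢ = 0.7 + 5.1 + 7.9 + 11 + 3.4 + 6.3 + 9.6 = 44.
Posterior ∝ λ^2e^(−12λ) · λ^7e^(−44λ) = λ^9e^(−56λ), i.e. Gamma(10, 56).
Mode = (a−1)/b = 9/56 ≈ 0.1607.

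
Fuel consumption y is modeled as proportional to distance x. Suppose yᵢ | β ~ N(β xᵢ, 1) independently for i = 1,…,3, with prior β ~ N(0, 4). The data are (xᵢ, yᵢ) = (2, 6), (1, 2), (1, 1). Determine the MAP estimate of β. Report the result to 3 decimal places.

β̂_MAP = 2.400

log p(β | y) = −Σ(yᵢ − βxᵢ)²/(2·1) − β²/(2·4) + const.
Setting the derivative to zero: Σxᵢ(yᵢ − βxᵢ)/1 − β/4 = 0, so β = Σxᵢyᵢ / (Σxᵢ² + σ²/τ²).
Σxᵢyᵢ = 2·6 + 1·2 + 1·1 = 15; Σxᵢ² = 6; σ²/τ² = 0.25.
β̂_MAP = 15 / (6 + 0.25) = 15/6.25 ≈ 2.400.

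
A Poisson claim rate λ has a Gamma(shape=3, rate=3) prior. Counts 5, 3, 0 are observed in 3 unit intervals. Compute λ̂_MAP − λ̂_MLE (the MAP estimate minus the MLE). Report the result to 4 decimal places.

Σxᵢ = 8. Posterior is Gamma(11, 6); MAP = (11−1)/6 = 10/6 ≈ 1.66667.
MLE = x̄ = 8/3 ≈ 2.66667.
Difference = 10/6 − 8/3 = -1 ≈ -1.0000.

MAP − MLE = -1.0000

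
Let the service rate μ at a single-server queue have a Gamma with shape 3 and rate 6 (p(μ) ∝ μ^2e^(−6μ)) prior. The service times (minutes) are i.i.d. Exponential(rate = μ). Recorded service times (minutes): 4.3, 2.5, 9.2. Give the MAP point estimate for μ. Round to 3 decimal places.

The Exponential(rate=μ) likelihood is ∝ μ^n e^(−μΣtᵢ). Here n = 3 and Σtᵢ = 4.3 + 2.5 + 9.2 = 16.
Posterior ∝ μ^2e^(−6μ) · μ^3e^(−16μ) = μ^5e^(−22μ), i.e. Gamma(6, 22).
Mode = (a−1)/b = 5/22 ≈ 0.227.

μ̂_MAP = 0.227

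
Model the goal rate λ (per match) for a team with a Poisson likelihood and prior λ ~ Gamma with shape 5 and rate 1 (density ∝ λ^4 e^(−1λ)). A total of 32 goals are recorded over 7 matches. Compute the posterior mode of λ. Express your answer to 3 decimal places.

Σxᵢ = 32, n = 7.
Posterior ∝ λ^4e^(−1λ) · λ^32e^(−7λ) = λ^36e^(−8λ), i.e. Gamma(shape=37, rate=8).
The mode of a Gamma(a, b) with a ≥ 1 (shape–rate) is (a−1)/b = 36/8 ≈ 4.500.

λ̂_MAP = 4.500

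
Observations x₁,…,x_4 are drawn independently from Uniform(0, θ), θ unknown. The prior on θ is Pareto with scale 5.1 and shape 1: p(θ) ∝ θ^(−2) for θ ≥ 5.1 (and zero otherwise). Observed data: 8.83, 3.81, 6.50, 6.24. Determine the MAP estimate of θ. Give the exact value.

θ̂_MAP = 8.83

The Uniform(0, θ) likelihood is θ^(−n) for θ ≥ max(xᵢ), zero otherwise. Here max(xᵢ) = 8.83.
Posterior ∝ θ^(−2) · θ^(−4) = θ^(−6) on θ ≥ max(5.1, 8.83) = 8.83.
This density is strictly decreasing in θ, so the posterior mode lies at the lower boundary of the support.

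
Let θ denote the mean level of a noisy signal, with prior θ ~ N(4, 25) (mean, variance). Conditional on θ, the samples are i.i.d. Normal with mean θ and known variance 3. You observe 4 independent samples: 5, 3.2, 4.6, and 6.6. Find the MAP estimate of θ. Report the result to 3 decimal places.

n = 4; x̄ = (5 + 3.2 + 4.6 + 6.6)/4 = 19.4/4 = 4.85.
For a Normal prior and Normal likelihood with known variance, the posterior is Normal; its mode equals its mean, the precision-weighted average.
Prior precision 1/σ₀² = 1/25 = 0.04; data precision n/σ² = 4/3.
θ̂ = (0.04·4 + (4/3)·4.85) / (0.04 + 4/3) = (497/75)/(103/75) = 497/103 ≈ 4.825.

θ̂_MAP = 4.825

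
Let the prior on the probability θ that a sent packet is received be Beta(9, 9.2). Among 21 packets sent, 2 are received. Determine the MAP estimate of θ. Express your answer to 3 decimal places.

Prior: Beta(9, 9.2).
Data: 2 successes in 21 trials. The binomial likelihood contributes θ^2(1−θ)^19, so the posterior is Beta(9+2, 9.2+19) = Beta(11, 28.2).
For Beta(a, b) with a, b > 1 the mode is (a−1)/(a+b−2) = 10/37.2 ≈ 0.269.

θ̂_MAP = 0.269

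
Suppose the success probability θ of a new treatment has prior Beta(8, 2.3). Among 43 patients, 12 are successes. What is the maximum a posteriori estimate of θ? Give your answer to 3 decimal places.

Prior: Beta(8, 2.3).
Data: 12 successes in 43 trials. The binomial likelihood contributes θ^12(1−θ)^31, so the posterior is Beta(8+12, 2.3+31) = Beta(20, 33.3).
For Beta(a, b) with a, b > 1 the mode is (a−1)/(a+b−2) = 19/51.3 ≈ 0.370.

θ̂_MAP = 0.370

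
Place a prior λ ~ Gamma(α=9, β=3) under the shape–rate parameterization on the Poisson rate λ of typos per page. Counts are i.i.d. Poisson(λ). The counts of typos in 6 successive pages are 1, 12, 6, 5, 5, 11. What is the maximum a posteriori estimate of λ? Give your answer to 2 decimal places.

λ̂_MAP = 5.33

Σxᵢ = 1+12+6+5+5+11 = 40, with n = 6.
Posterior ∝ λ^8e^(−3λ) · λ^40e^(−6λ) = λ^48e^(−9λ), i.e. Gamma(shape=49, rate=9).
The mode of a Gamma(a, b) with a ≥ 1 (shape–rate) is (a−1)/b = 48/9 ≈ 5.33.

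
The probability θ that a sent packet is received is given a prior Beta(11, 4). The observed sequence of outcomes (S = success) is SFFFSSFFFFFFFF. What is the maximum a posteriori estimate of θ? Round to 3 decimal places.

Prior: Beta(11, 4).
Data: 3 successes in 14 trials (from the sequence). The binomial likelihood contributes θ^3(1−θ)^11, so the posterior is Beta(11+3, 4+11) = Beta(14, 15).
For Beta(a, b) with a, b > 1 the mode is (a−1)/(a+b−2) = 13/27 ≈ 0.481.

θ̂_MAP = 0.481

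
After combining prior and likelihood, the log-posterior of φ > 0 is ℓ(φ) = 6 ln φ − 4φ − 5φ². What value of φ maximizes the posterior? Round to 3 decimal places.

φ̂_MAP = 0.600

ℓ'(φ) = 6/φ − 4 − 10φ. Setting this to zero and multiplying by φ: 10φ² + 4φ − 6 = 0.
φ = (−4 + √(4² + 4·10·6)) / (2·10) = (−4 + √256) / 20 = (−4 + 16)/20 = 3/5.
ℓ''(φ) = −6/φ² − 10 < 0, confirming a maximum.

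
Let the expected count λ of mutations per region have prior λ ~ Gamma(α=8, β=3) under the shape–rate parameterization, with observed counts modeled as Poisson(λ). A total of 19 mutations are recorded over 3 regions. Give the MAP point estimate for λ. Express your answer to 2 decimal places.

λ̂_MAP = 4.33

Σxᵢ = 19, n = 3.
Posterior ∝ λ^7e^(−3λ) · λ^19e^(−3λ) = λ^26e^(−6λ), i.e. Gamma(shape=27, rate=6).
The mode of a Gamma(a, b) with a ≥ 1 (shape–rate) is (a−1)/b = 26/6 ≈ 4.33.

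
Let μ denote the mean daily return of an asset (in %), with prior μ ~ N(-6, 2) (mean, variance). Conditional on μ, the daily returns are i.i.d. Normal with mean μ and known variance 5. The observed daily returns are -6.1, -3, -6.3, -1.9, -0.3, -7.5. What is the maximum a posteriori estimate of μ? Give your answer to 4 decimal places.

μ̂_MAP = -4.7176

n = 6; x̄ = ((-6.1) + (-3) + (-6.3) + (-1.9) + (-0.3) + (-7.5))/6 = -25.1/6 = -251/60 ≈ -4.1833.
For a Normal prior and Normal likelihood with known variance, the posterior is Normal; its mode equals its mean, the precision-weighted average.
Prior precision 1/σ₀² = 1/2 = 0.5; data precision n/σ² = 6/5 = 1.2.
μ̂ = (0.5·(-6) + 1.2·(-251/60)) / (0.5 + 1.2) = (-8.02)/1.7 = -401/85 ≈ -4.7176.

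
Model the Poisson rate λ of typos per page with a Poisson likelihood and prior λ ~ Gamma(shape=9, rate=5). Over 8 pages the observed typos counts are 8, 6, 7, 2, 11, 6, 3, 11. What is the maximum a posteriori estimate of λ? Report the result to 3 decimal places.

Σxᵢ = 8+6+7+2+11+6+3+11 = 54, with n = 8.
Posterior ∝ λ^8e^(−5λ) · λ^54e^(−8λ) = λ^62e^(−13λ), i.e. Gamma(shape=63, rate=13).
The mode of a Gamma(a, b) with a ≥ 1 (shape–rate) is (a−1)/b = 62/13 ≈ 4.769.

λ̂_MAP = 4.769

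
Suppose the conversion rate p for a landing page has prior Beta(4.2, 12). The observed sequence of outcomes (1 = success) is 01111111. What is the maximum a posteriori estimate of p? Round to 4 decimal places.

p̂_MAP = 0.4595

Prior: Beta(4.2, 12).
Data: 7 successes in 8 trials (from the sequence). The binomial likelihood contributes p^7(1−p)^1, so the posterior is Beta(4.2+7, 12+1) = Beta(11.2, 13).
For Beta(a, b) with a, b > 1 the mode is (a−1)/(a+b−2) = 10.2/22.2 ≈ 0.4595.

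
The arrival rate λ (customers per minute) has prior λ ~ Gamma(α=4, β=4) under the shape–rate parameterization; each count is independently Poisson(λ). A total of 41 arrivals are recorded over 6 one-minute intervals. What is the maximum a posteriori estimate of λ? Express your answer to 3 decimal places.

Σxᵢ = 41, n = 6.
Posterior ∝ λ^3e^(−4λ) · λ^41e^(−6λ) = λ^44e^(−10λ), i.e. Gamma(shape=45, rate=10).
The mode of a Gamma(a, b) with a ≥ 1 (shape–rate) is (a−1)/b = 44/10 ≈ 4.400.

λ̂_MAP = 4.400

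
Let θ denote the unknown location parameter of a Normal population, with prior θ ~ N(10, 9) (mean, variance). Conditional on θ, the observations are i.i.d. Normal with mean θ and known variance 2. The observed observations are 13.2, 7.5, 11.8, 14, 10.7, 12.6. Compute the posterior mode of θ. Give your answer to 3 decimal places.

θ̂_MAP = 11.575

n = 6; x̄ = (13.2 + 7.5 + 11.8 + 14 + 10.7 + 12.6)/6 = 69.8/6 = 349/30 ≈ 11.6333.
For a Normal prior and Normal likelihood with known variance, the posterior is Normal; its mode equals its mean, the precision-weighted average.
Prior precision 1/σ₀² = 1/9; data precision n/σ² = 6/2 = 3.
θ̂ = ((1/9)·10 + 3·(349/30)) / (1/9 + 3) = (3241/90)/(28/9) = 11.575.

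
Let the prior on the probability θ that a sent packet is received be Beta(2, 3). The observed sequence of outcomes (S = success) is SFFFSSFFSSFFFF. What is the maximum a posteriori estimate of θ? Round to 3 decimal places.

θ̂_MAP = 0.353

Prior: Beta(2, 3).
Data: 5 successes in 14 trials (from the sequence). The binomial likelihood contributes θ^5(1−θ)^9, so the posterior is Beta(2+5, 3+9) = Beta(7, 12).
For Beta(a, b) with a, b > 1 the mode is (a−1)/(a+b−2) = 6/17 ≈ 0.353.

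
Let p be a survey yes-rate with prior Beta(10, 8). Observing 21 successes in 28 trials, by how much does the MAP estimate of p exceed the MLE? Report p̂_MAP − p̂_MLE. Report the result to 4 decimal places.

MAP − MLE = -0.0682

Posterior is Beta(31, 15); MAP = (31−1)/(46−2) = 30/44 ≈ 0.68182.
MLE ignores the prior: p̂_MLE = k/n = 21/28 ≈ 0.75000.
Difference = 30/44 − 21/28 = -3/44 ≈ -0.0682.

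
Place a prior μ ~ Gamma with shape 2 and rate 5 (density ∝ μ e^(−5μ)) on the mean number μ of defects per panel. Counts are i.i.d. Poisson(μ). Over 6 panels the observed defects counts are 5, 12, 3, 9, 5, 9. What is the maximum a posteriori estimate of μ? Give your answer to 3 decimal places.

μ̂_MAP = 4.000

Σxᵢ = 5+12+3+9+5+9 = 43, with n = 6.
Posterior ∝ μe^(−5μ) · μ^43e^(−6μ) = μ^44e^(−11μ), i.e. Gamma(shape=45, rate=11).
The mode of a Gamma(a, b) with a ≥ 1 (shape–rate) is (a−1)/b = 44/11 ≈ 4.000.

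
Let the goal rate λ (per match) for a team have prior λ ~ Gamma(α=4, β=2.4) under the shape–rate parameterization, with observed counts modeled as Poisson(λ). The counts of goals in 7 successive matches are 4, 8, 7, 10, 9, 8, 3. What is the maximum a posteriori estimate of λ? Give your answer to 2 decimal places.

Σxᵢ = 4+8+7+10+9+8+3 = 49, with n = 7.
Posterior ∝ λ^3e^(−2.4λ) · λ^49e^(−7λ) = λ^52e^(−9.4λ), i.e. Gamma(shape=53, rate=9.4).
The mode of a Gamma(a, b) with a ≥ 1 (shape–rate) is (a−1)/b = 52/9.4 ≈ 5.53.

λ̂_MAP = 5.53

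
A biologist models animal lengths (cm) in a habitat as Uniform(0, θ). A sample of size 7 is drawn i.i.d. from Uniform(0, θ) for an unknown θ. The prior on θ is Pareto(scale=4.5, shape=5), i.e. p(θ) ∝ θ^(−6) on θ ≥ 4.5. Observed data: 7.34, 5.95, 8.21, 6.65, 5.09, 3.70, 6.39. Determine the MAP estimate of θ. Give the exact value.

The Uniform(0, θ) likelihood is θ^(−n) for θ ≥ max(xᵢ), zero otherwise. Here max(xᵢ) = 8.21.
Posterior ∝ θ^(−6) · θ^(−7) = θ^(−13) on θ ≥ max(4.5, 8.21) = 8.21.
This density is strictly decreasing in θ, so the posterior mode lies at the lower boundary of the support.

θ̂_MAP = 8.21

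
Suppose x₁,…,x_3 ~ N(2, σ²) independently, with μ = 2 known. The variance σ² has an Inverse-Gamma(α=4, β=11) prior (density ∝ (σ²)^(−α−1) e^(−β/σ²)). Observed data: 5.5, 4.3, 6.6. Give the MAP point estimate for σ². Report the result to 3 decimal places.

Sum of squared deviations about the known mean: SS = (5.5−2)² + (4.3−2)² + (6.6−2)² = 38.7.
The Normal likelihood contributes (σ²)^(−n/2) exp(−SS/(2σ²)), so the posterior is Inverse-Gamma(α + n/2, β + SS/2) = Inverse-Gamma(5.5, 30.35).
The mode of Inverse-Gamma(a, b) is b/(a+1) = 30.35/6.5 ≈ 4.669.

σ̂²_MAP = 4.669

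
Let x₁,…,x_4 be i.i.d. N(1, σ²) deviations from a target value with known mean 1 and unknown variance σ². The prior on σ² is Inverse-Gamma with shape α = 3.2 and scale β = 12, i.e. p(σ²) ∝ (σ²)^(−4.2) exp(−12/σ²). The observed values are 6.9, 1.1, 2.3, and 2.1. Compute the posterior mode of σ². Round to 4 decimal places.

Sum of squared deviations about the known mean: SS = (6.9−1)² + (1.1−1)² + (2.3−1)² + (2.1−1)² = 37.72.
The Normal likelihood contributes (σ²)^(−n/2) exp(−SS/(2σ²)), so the posterior is Inverse-Gamma(α + n/2, β + SS/2) = Inverse-Gamma(5.2, 30.86).
The mode of Inverse-Gamma(a, b) is b/(a+1) = 30.86/6.2 ≈ 4.9774.

σ̂²_MAP = 4.9774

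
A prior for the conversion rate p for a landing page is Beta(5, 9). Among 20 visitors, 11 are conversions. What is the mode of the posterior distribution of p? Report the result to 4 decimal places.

p̂_MAP = 0.4688

Prior: Beta(5, 9).
Data: 11 successes in 20 trials. The binomial likelihood contributes p^11(1−p)^9, so the posterior is Beta(5+11, 9+9) = Beta(16, 18).
For Beta(a, b) with a, b > 1 the mode is (a−1)/(a+b−2) = 15/32 ≈ 0.4688.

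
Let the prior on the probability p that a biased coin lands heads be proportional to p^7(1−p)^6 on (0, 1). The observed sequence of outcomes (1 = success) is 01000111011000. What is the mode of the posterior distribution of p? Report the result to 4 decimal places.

p̂_MAP = 0.4815

The prior density ∝ p^7(1−p)^6 is the kernel of Beta(8, 7).
Data: 6 successes in 14 trials (from the sequence). The binomial likelihood contributes p^6(1−p)^8, so the posterior is Beta(8+6, 7+8) = Beta(14, 15).
For Beta(a, b) with a, b > 1 the mode is (a−1)/(a+b−2) = 13/27 ≈ 0.4815.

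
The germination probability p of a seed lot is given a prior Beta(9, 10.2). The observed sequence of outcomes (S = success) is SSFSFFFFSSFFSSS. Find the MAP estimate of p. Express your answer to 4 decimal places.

Prior: Beta(9, 10.2).
Data: 8 successes in 15 trials (from the sequence). The binomial likelihood contributes p^8(1−p)^7, so the posterior is Beta(9+8, 10.2+7) = Beta(17, 17.2).
For Beta(a, b) with a, b > 1 the mode is (a−1)/(a+b−2) = 16/32.2 ≈ 0.4969.

p̂_MAP = 0.4969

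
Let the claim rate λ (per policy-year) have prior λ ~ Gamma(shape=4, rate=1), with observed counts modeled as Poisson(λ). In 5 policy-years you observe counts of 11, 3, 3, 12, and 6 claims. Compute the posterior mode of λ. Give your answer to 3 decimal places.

Σxᵢ = 11+3+3+12+6 = 35, with n = 5.
Posterior ∝ λ^3e^(−1λ) · λ^35e^(−5λ) = λ^38e^(−6λ), i.e. Gamma(shape=39, rate=6).
The mode of a Gamma(a, b) with a ≥ 1 (shape–rate) is (a−1)/b = 38/6 ≈ 6.333.

λ̂_MAP = 6.333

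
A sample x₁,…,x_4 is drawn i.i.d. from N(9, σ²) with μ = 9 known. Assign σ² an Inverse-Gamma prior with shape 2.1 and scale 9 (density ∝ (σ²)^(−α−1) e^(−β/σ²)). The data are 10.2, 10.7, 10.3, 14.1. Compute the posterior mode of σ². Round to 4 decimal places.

Sum of squared deviations about the known mean: SS = (10.2−9)² + (10.7−9)² + (10.3−9)² + (14.1−9)² = 32.03.
The Normal likelihood contributes (σ²)^(−n/2) exp(−SS/(2σ²)), so the posterior is Inverse-Gamma(α + n/2, β + SS/2) = Inverse-Gamma(4.1, 25.015).
The mode of Inverse-Gamma(a, b) is b/(a+1) = 25.015/5.1 ≈ 4.9049.

σ̂²_MAP = 4.9049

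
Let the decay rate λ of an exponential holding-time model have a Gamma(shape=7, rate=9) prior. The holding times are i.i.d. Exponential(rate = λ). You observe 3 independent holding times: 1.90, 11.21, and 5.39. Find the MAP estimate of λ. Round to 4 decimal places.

The Exponential(rate=λ) likelihood is ∝ λ^n e^(−λΣtᵢ). Here n = 3 and Σtᵢ = 1.90 + 11.21 + 5.39 = 18.50.
Posterior ∝ λ^6e^(−9λ) · λ^3e^(−18.50λ) = λ^9e^(−27.50λ), i.e. Gamma(10, 27.50).
Mode = (a−1)/b = 9/27.50 ≈ 0.3273.

λ̂_MAP = 0.3273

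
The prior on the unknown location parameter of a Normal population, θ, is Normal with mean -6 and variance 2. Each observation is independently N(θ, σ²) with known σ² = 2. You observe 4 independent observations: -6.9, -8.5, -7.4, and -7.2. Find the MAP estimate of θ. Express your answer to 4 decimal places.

θ̂_MAP = -7.2000

n = 4; x̄ = ((-6.9) + (-8.5) + (-7.4) + (-7.2))/4 = -30/4 = -7.5.
For a Normal prior and Normal likelihood with known variance, the posterior is Normal; its mode equals its mean, the precision-weighted average.
Prior precision 1/σ₀² = 1/2 = 0.5; data precision n/σ² = 4/2 = 2.
θ̂ = (0.5·(-6) + 2·(-7.5)) / (0.5 + 2) = (-18)/2.5 = -7.2000.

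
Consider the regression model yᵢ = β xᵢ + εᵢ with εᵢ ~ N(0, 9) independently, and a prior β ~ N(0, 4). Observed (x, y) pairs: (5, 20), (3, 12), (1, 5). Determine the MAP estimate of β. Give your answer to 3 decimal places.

log p(β | y) = −Σ(yᵢ − βxᵢ)²/(2·9) − β²/(2·4) + const.
Setting the derivative to zero: Σxᵢ(yᵢ − βxᵢ)/9 − β/4 = 0, so β = Σxᵢyᵢ / (Σxᵢ² + σ²/τ²).
Σxᵢyᵢ = 5·20 + 3·12 + 1·5 = 141; Σxᵢ² = 35; σ²/τ² = 2.25.
β̂_MAP = 141 / (35 + 2.25) = 141/37.25 ≈ 3.785.

β̂_MAP = 3.785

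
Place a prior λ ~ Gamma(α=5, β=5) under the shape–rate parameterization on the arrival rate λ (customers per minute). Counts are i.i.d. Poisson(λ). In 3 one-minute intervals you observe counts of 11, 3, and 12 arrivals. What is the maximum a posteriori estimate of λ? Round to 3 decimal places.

λ̂_MAP = 3.750

Σxᵢ = 11+3+12 = 26, with n = 3.
Posterior ∝ λ^4e^(−5λ) · λ^26e^(−3λ) = λ^30e^(−8λ), i.e. Gamma(shape=31, rate=8).
The mode of a Gamma(a, b) with a ≥ 1 (shape–rate) is (a−1)/b = 30/8 ≈ 3.750.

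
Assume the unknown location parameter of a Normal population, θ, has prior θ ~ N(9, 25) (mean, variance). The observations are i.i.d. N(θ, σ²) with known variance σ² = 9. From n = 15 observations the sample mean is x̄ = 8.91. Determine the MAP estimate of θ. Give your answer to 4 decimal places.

θ̂_MAP = 8.9121

n = 15, x̄ = 8.91.
For a Normal prior and Normal likelihood with known variance, the posterior is Normal; its mode equals its mean, the precision-weighted average.
Prior precision 1/σ₀² = 1/25 = 0.04; data precision n/σ² = 15/9 = 5/3.
θ̂ = (0.04·9 + (5/3)·8.91) / (0.04 + 5/3) = 15.21/(128/75) = 8.912109375 ≈ 8.9121.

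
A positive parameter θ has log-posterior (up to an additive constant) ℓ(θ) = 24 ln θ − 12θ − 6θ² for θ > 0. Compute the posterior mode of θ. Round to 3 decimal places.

θ̂_MAP = 1.000

ℓ'(θ) = 24/θ − 12 − 12θ. Setting this to zero and multiplying by θ: 12θ² + 12θ − 24 = 0.
θ = (−12 + √(12² + 4·12·24)) / (2·12) = (−12 + √1296) / 24 = (−12 + 36)/24 = 1.
ℓ''(θ) = −24/θ² − 12 < 0, confirming a maximum.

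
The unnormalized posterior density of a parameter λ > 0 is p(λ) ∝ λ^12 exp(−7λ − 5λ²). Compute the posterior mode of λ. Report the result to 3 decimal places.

ℓ'(λ) = 12/λ − 7 − 10λ. Setting this to zero and multiplying by λ: 10λ² + 7λ − 12 = 0.
λ = (−7 + √(7² + 4·10·12)) / (2·10) = (−7 + √529) / 20 = (−7 + 23)/20 = 4/5.
ℓ''(λ) = −12/λ² − 10 < 0, confirming a maximum.

λ̂_MAP = 0.800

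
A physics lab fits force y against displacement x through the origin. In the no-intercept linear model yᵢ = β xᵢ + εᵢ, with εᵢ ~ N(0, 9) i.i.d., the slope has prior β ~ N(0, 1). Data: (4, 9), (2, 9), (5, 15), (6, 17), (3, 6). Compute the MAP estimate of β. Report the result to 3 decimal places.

β̂_MAP = 2.515

log p(β | y) = −Σ(yᵢ − βxᵢ)²/(2·9) − β²/(2·1) + const.
Setting the derivative to zero: Σxᵢ(yᵢ − βxᵢ)/9 − β/1 = 0, so β = Σxᵢyᵢ / (Σxᵢ² + σ²/τ²).
Σxᵢyᵢ = 4·9 + 2·9 + 5·15 + 6·17 + 3·6 = 249; Σxᵢ² = 90; σ²/τ² = 9.
β̂_MAP = 249 / (90 + 9) = 249/99 ≈ 2.515.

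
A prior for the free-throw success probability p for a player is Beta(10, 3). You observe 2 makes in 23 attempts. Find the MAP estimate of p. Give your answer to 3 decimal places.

p̂_MAP = 0.324

Prior: Beta(10, 3).
Data: 2 successes in 23 trials. The binomial likelihood contributes p^2(1−p)^21, so the posterior is Beta(10+2, 3+21) = Beta(12, 24).
For Beta(a, b) with a, b > 1 the mode is (a−1)/(a+b−2) = 11/34 ≈ 0.324.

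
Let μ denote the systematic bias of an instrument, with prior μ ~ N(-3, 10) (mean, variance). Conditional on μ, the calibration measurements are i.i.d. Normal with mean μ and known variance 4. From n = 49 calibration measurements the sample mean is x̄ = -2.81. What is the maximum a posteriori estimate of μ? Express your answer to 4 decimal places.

μ̂_MAP = -2.8115

n = 49, x̄ = -2.81.
For a Normal prior and Normal likelihood with known variance, the posterior is Normal; its mode equals its mean, the precision-weighted average.
Prior precision 1/σ₀² = 1/10 = 0.1; data precision n/σ² = 49/4 = 12.25.
μ̂ = (0.1·(-3) + 12.25·(-2.81)) / (0.1 + 12.25) = (-34.7225)/12.35 = -731/260 ≈ -2.8115.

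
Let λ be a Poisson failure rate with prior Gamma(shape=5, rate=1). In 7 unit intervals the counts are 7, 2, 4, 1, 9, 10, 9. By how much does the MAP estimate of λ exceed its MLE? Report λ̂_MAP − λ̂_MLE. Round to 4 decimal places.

MAP − MLE = -0.2500

Σxᵢ = 42. Posterior is Gamma(47, 8); MAP = (47−1)/8 = 46/8 ≈ 5.75000.
MLE = x̄ = 42/7 ≈ 6.00000.
Difference = 46/8 − 42/7 = -1/4 ≈ -0.2500.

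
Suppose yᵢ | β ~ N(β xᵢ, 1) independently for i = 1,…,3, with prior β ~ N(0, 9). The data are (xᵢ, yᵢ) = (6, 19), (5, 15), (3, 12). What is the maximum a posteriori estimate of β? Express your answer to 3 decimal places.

β̂_MAP = 3.209

log p(β | y) = −Σ(yᵢ − βxᵢ)²/(2·1) − β²/(2·9) + const.
Setting the derivative to zero: Σxᵢ(yᵢ − βxᵢ)/1 − β/9 = 0, so β = Σxᵢyᵢ / (Σxᵢ² + σ²/τ²).
Σxᵢyᵢ = 6·19 + 5·15 + 3·12 = 225; Σxᵢ² = 70; σ²/τ² = 1/9.
β̂_MAP = 225 / (70 + 1/9) = 225/(631/9) = 2025/631 ≈ 3.209.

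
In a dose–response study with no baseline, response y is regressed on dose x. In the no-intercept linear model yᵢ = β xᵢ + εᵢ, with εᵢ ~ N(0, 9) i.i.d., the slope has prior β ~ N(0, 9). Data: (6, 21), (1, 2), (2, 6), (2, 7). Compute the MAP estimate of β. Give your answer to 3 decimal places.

β̂_MAP = 3.348

log p(β | y) = −Σ(yᵢ − βxᵢ)²/(2·9) − β²/(2·9) + const.
Setting the derivative to zero: Σxᵢ(yᵢ − βxᵢ)/9 − β/9 = 0, so β = Σxᵢyᵢ / (Σxᵢ² + σ²/τ²).
Σxᵢyᵢ = 6·21 + 1·2 + 2·6 + 2·7 = 154; Σxᵢ² = 45; σ²/τ² = 1.
β̂_MAP = 154 / (45 + 1) = 154/46 ≈ 3.348.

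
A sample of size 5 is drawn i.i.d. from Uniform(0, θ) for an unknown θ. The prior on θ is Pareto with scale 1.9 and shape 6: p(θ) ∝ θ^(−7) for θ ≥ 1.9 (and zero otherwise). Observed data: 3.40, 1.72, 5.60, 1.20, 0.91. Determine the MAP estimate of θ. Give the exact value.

θ̂_MAP = 5.60

The Uniform(0, θ) likelihood is θ^(−n) for θ ≥ max(xᵢ), zero otherwise. Here max(xᵢ) = 5.60.
Posterior ∝ θ^(−7) · θ^(−5) = θ^(−12) on θ ≥ max(1.9, 5.60) = 5.60.
This density is strictly decreasing in θ, so the posterior mode lies at the lower boundary of the support.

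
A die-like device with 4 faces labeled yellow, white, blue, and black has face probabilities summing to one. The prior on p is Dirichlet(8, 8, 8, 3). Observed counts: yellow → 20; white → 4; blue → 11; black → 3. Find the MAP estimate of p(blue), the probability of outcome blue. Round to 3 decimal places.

MAP estimate of p(blue) = 0.295

The posterior is Dirichlet(αᵢ + nᵢ) = Dirichlet(28, 12, 19, 6).
For a Dirichlet(a₁,…,a_K) with all aᵢ > 1, the mode has j-th component (aⱼ − 1)/(Σaᵢ − K).
Here Σaᵢ = 65 and K = 4, so p(blue) = (19 − 1)/(65 − 4) = 18/61 ≈ 0.295.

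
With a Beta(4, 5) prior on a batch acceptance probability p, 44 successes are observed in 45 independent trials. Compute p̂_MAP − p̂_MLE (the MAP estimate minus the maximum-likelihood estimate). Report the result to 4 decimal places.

Posterior is Beta(48, 6); MAP = (48−1)/(54−2) = 47/52 ≈ 0.90385.
MLE ignores the prior: p̂_MLE = k/n = 44/45 ≈ 0.97778.
Difference = 47/52 − 44/45 = -173/2340 ≈ -0.0739.

MAP − MLE = -0.0739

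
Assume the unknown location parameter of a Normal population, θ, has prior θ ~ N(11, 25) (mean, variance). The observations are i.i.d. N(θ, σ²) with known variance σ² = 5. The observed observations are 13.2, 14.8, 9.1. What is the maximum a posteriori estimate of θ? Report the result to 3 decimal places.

n = 3; x̄ = (13.2 + 14.8 + 9.1)/3 = 37.1/3 = 371/30 ≈ 12.3667.
For a Normal prior and Normal likelihood with known variance, the posterior is Normal; its mode equals its mean, the precision-weighted average.
Prior precision 1/σ₀² = 1/25 = 0.04; data precision n/σ² = 3/5 = 0.6.
θ̂ = (0.04·11 + 0.6·(371/30)) / (0.04 + 0.6) = 7.86/0.64 = 12.28125 ≈ 12.281.

θ̂_MAP = 12.281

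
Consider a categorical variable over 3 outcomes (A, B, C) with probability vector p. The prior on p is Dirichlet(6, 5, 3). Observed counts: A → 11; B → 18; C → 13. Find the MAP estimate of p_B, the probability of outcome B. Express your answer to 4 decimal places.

The posterior is Dirichlet(αᵢ + nᵢ) = Dirichlet(17, 23, 16).
For a Dirichlet(a₁,…,a_K) with all aᵢ > 1, the mode has j-th component (aⱼ − 1)/(Σaᵢ − K).
Here Σaᵢ = 56 and K = 3, so p_B = (23 − 1)/(56 − 3) = 22/53 ≈ 0.4151.

MAP estimate of p_B = 0.4151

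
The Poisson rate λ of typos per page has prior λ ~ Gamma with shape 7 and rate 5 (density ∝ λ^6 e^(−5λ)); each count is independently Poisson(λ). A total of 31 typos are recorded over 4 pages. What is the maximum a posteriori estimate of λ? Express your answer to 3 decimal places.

Σxᵢ = 31, n = 4.
Posterior ∝ λ^6e^(−5λ) · λ^31e^(−4λ) = λ^37e^(−9λ), i.e. Gamma(shape=38, rate=9).
The mode of a Gamma(a, b) with a ≥ 1 (shape–rate) is (a−1)/b = 37/9 ≈ 4.111.

λ̂_MAP = 4.111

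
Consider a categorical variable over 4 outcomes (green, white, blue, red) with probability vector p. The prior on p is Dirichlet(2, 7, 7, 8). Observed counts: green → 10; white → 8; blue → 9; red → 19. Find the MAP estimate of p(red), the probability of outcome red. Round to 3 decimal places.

MAP estimate of p(red) = 0.394

The posterior is Dirichlet(αᵢ + nᵢ) = Dirichlet(12, 15, 16, 27).
For a Dirichlet(a₁,…,a_K) with all aᵢ > 1, the mode has j-th component (aⱼ − 1)/(Σaᵢ − K).
Here Σaᵢ = 70 and K = 4, so p(red) = (27 − 1)/(70 − 4) = 26/66 ≈ 0.394.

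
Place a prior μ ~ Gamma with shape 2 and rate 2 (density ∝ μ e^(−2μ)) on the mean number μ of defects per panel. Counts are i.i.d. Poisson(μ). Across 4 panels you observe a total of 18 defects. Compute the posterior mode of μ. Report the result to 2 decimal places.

Σxᵢ = 18, n = 4.
Posterior ∝ μe^(−2μ) · μ^18e^(−4μ) = μ^19e^(−6μ), i.e. Gamma(shape=20, rate=6).
The mode of a Gamma(a, b) with a ≥ 1 (shape–rate) is (a−1)/b = 19/6 ≈ 3.17.

μ̂_MAP = 3.17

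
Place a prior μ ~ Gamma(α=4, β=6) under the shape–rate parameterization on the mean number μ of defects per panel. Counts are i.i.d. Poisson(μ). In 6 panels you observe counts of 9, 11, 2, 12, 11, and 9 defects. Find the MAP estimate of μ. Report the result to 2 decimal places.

Σxᵢ = 9+11+2+12+11+9 = 54, with n = 6.
Posterior ∝ μ^3e^(−6μ) · μ^54e^(−6μ) = μ^57e^(−12μ), i.e. Gamma(shape=58, rate=12).
The mode of a Gamma(a, b) with a ≥ 1 (shape–rate) is (a−1)/b = 57/12 ≈ 4.75.

μ̂_MAP = 4.75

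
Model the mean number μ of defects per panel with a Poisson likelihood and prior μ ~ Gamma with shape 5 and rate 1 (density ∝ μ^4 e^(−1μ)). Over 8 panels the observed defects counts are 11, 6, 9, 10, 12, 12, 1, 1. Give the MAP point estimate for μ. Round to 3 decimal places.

Σxᵢ = 11+6+9+10+12+12+1+1 = 62, with n = 8.
Posterior ∝ μ^4e^(−1μ) · μ^62e^(−8μ) = μ^66e^(−9μ), i.e. Gamma(shape=67, rate=9).
The mode of a Gamma(a, b) with a ≥ 1 (shape–rate) is (a−1)/b = 66/9 ≈ 7.333.

μ̂_MAP = 7.333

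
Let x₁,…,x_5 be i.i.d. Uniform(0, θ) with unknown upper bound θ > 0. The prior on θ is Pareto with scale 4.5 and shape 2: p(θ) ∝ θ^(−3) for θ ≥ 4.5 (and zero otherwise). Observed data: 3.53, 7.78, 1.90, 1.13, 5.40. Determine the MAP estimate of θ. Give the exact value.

θ̂_MAP = 7.78

The Uniform(0, θ) likelihood is θ^(−n) for θ ≥ max(xᵢ), zero otherwise. Here max(xᵢ) = 7.78.
Posterior ∝ θ^(−3) · θ^(−5) = θ^(−8) on θ ≥ max(4.5, 7.78) = 7.78.
This density is strictly decreasing in θ, so the posterior mode lies at the lower boundary of the support.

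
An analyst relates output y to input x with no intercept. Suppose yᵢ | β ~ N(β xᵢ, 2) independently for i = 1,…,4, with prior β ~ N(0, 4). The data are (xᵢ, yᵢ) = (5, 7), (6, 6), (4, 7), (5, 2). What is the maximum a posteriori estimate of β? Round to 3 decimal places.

β̂_MAP = 1.063

log p(β | y) = −Σ(yᵢ − βxᵢ)²/(2·2) − β²/(2·4) + const.
Setting the derivative to zero: Σxᵢ(yᵢ − βxᵢ)/2 − β/4 = 0, so β = Σxᵢyᵢ / (Σxᵢ² + σ²/τ²).
Σxᵢyᵢ = 5·7 + 6·6 + 4·7 + 5·2 = 109; Σxᵢ² = 102; σ²/τ² = 0.5.
β̂_MAP = 109 / (102 + 0.5) = 109/102.5 ≈ 1.063.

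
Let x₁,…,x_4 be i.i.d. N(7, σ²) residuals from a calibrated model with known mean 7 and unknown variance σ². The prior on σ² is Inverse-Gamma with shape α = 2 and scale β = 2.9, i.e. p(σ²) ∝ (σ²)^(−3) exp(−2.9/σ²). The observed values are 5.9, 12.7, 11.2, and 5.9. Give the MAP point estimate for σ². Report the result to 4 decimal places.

σ̂²_MAP = 5.8350

Sum of squared deviations about the known mean: SS = (5.9−7)² + (12.7−7)² + (11.2−7)² + (5.9−7)² = 52.55.
The Normal likelihood contributes (σ²)^(−n/2) exp(−SS/(2σ²)), so the posterior is Inverse-Gamma(α + n/2, β + SS/2) = Inverse-Gamma(4, 29.175).
The mode of Inverse-Gamma(a, b) is b/(a+1) = 29.175/5 ≈ 5.8350.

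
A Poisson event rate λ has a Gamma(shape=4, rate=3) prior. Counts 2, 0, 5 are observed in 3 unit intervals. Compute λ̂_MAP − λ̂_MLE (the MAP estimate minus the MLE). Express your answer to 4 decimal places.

MAP − MLE = -0.6667

Σxᵢ = 7. Posterior is Gamma(11, 6); MAP = (11−1)/6 = 10/6 ≈ 1.66667.
MLE = x̄ = 7/3 ≈ 2.33333.
Difference = 10/6 − 7/3 = -2/3 ≈ -0.6667.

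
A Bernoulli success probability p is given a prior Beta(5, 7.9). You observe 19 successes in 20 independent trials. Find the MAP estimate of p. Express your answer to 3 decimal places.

Prior: Beta(5, 7.9).
Data: 19 successes in 20 trials. The binomial likelihood contributes p^19(1−p)^1, so the posterior is Beta(5+19, 7.9+1) = Beta(24, 8.9).
For Beta(a, b) with a, b > 1 the mode is (a−1)/(a+b−2) = 23/30.9 ≈ 0.744.

p̂_MAP = 0.744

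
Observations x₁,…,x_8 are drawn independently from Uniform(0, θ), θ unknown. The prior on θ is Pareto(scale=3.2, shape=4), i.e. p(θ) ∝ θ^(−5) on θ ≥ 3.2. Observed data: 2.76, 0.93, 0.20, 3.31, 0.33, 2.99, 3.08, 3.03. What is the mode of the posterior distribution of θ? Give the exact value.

The Uniform(0, θ) likelihood is θ^(−n) for θ ≥ max(xᵢ), zero otherwise. Here max(xᵢ) = 3.31.
Posterior ∝ θ^(−5) · θ^(−8) = θ^(−13) on θ ≥ max(3.2, 3.31) = 3.31.
This density is strictly decreasing in θ, so the posterior mode lies at the lower boundary of the support.

θ̂_MAP = 3.31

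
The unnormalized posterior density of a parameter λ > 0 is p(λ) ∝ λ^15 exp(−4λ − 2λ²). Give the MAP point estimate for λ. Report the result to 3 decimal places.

λ̂_MAP = 1.500

ℓ'(λ) = 15/λ − 4 − 4λ. Setting this to zero and multiplying by λ: 4λ² + 4λ − 15 = 0.
λ = (−4 + √(4² + 4·4·15)) / (2·4) = (−4 + √256) / 8 = (−4 + 16)/8 = 3/2.
ℓ''(λ) = −15/λ² − 4 < 0, confirming a maximum.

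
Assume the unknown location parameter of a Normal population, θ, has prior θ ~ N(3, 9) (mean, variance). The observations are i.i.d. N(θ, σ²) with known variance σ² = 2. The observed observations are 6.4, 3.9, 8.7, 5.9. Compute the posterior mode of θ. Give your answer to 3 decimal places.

n = 4; x̄ = (6.4 + 3.9 + 8.7 + 5.9)/4 = 24.9/4 = 6.225.
For a Normal prior and Normal likelihood with known variance, the posterior is Normal; its mode equals its mean, the precision-weighted average.
Prior precision 1/σ₀² = 1/9; data precision n/σ² = 4/2 = 2.
θ̂ = ((1/9)·3 + 2·6.225) / (1/9 + 2) = (767/60)/(19/9) = 2301/380 ≈ 6.055.

θ̂_MAP = 6.055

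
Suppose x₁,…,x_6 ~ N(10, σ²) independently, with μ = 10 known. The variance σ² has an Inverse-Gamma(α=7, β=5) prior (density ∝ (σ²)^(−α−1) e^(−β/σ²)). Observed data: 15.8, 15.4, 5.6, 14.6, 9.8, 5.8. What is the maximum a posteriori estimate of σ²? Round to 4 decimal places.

σ̂²_MAP = 5.9545

Sum of squared deviations about the known mean: SS = (15.8−10)² + (15.4−10)² + (5.6−10)² + (14.6−10)² + (9.8−10)² + (5.8−10)² = 121.
The Normal likelihood contributes (σ²)^(−n/2) exp(−SS/(2σ²)), so the posterior is Inverse-Gamma(α + n/2, β + SS/2) = Inverse-Gamma(10, 65.5).
The mode of Inverse-Gamma(a, b) is b/(a+1) = 65.5/11 ≈ 5.9545.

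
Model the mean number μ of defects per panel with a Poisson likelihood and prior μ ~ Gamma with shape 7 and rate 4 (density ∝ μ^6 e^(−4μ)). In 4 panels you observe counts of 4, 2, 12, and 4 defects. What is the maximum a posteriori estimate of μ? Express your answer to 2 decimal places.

Σxᵢ = 4+2+12+4 = 22, with n = 4.
Posterior ∝ μ^6e^(−4μ) · μ^22e^(−4μ) = μ^28e^(−8μ), i.e. Gamma(shape=29, rate=8).
The mode of a Gamma(a, b) with a ≥ 1 (shape–rate) is (a−1)/b = 28/8 ≈ 3.50.

μ̂_MAP = 3.50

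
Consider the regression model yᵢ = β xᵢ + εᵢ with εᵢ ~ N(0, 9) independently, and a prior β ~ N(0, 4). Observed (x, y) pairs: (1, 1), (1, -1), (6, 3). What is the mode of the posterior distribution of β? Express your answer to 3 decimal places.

log p(β | y) = −Σ(yᵢ − βxᵢ)²/(2·9) − β²/(2·4) + const.
Setting the derivative to zero: Σxᵢ(yᵢ − βxᵢ)/9 − β/4 = 0, so β = Σxᵢyᵢ / (Σxᵢ² + σ²/τ²).
Σxᵢyᵢ = 1·1 + 1·(-1) + 6·3 = 18; Σxᵢ² = 38; σ²/τ² = 2.25.
β̂_MAP = 18 / (38 + 2.25) = 18/40.25 ≈ 0.447.

β̂_MAP = 0.447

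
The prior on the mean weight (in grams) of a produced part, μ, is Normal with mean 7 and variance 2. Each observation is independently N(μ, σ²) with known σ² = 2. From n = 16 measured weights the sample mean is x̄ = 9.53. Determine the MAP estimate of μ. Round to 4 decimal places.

μ̂_MAP = 9.3812

n = 16, x̄ = 9.53.
For a Normal prior and Normal likelihood with known variance, the posterior is Normal; its mode equals its mean, the precision-weighted average.
Prior precision 1/σ₀² = 1/2 = 0.5; data precision n/σ² = 16/2 = 8.
μ̂ = (0.5·7 + 8·9.53) / (0.5 + 8) = 79.74/8.5 = 3987/425 ≈ 9.3812.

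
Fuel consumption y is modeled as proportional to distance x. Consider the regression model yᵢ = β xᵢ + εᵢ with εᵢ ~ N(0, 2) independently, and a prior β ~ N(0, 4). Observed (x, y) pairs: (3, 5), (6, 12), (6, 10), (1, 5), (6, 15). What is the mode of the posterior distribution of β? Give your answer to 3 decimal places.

log p(β | y) = −Σ(yᵢ − βxᵢ)²/(2·2) − β²/(2·4) + const.
Setting the derivative to zero: Σxᵢ(yᵢ − βxᵢ)/2 − β/4 = 0, so β = Σxᵢyᵢ / (Σxᵢ² + σ²/τ²).
Σxᵢyᵢ = 3·5 + 6·12 + 6·10 + 1·5 + 6·15 = 242; Σxᵢ² = 118; σ²/τ² = 0.5.
β̂_MAP = 242 / (118 + 0.5) = 242/118.5 ≈ 2.042.

β̂_MAP = 2.042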